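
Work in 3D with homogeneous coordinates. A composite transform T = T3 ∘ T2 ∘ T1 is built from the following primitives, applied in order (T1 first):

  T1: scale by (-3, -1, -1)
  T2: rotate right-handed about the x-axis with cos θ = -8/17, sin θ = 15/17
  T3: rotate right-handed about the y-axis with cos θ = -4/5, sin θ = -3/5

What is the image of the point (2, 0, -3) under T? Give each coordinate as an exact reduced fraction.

T1 scale by (-3, -1, -1): (2, 0, -3) → (-6, 0, 3)
T2 rotate right-handed about the x-axis with cos θ = -8/17, sin θ = 15/17: (-6, 0, 3) → (-6, -45/17, -24/17)
T3 rotate right-handed about the y-axis with cos θ = -4/5, sin θ = -3/5: (-6, -45/17, -24/17) → (96/17, -45/17, -42/17)

T(p) = (96/17, -45/17, -42/17)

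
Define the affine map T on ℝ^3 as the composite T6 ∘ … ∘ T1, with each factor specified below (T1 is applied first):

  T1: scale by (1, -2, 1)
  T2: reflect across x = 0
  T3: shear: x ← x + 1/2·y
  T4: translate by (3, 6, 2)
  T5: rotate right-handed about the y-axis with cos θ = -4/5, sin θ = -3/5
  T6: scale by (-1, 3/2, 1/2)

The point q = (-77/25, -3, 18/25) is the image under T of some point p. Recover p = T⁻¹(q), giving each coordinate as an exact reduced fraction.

p = (3/5, 4, -5)

T1 = [1 0 0 0; 0 -2 0 0; 0 0 1 0; 0 0 0 1]
T2·T1 = [-1 0 0 0; 0 -2 0 0; 0 0 1 0; 0 0 0 1]
T3·…·T1 = [-1 -1 0 0; 0 -2 0 0; 0 0 1 0; 0 0 0 1]
T4·…·T1 = [-1 -1 0 3; 0 -2 0 6; 0 0 1 2; 0 0 0 1]
T5·…·T1 = [4/5 4/5 -3/5 -18/5; 0 -2 0 6; -3/5 -3/5 -4/5 1/5; 0 0 0 1]
T6·…·T1 = [-4/5 -4/5 3/5 18/5; 0 -3 0 9; -3/10 -3/10 -2/5 1/10; 0 0 0 1]
det M = -3/2; M⁻¹ = [-4/5 1/3 -6/5 0; 0 -1/3 0 3; 3/5 0 -8/5 -2; 0 0 0 1]
M⁻¹ · (-77/25, -3, 18/25)ᵀ = (3/5, 4, -5)ᵀ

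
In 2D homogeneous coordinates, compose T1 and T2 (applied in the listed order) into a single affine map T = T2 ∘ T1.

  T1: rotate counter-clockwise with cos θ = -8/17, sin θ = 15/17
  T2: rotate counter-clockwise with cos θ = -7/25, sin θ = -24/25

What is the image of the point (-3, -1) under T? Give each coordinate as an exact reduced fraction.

T1 rotate counter-clockwise with cos θ = -8/17, sin θ = 15/17: (-3, -1) → (39/17, -37/17)
T2 rotate counter-clockwise with cos θ = -7/25, sin θ = -24/25: (39/17, -37/17) → (-1161/425, -677/425)

T(p) = (-1161/425, -677/425)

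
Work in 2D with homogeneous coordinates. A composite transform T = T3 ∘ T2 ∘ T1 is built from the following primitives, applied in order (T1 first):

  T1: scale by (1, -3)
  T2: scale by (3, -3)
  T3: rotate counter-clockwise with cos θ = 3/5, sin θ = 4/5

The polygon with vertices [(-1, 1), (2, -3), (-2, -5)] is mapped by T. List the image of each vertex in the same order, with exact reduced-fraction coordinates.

T1 scale by (1, -3): (-1, 1) → (-1, -3); (2, -3) → (2, 9); (-2, -5) → (-2, 15)
T2 scale by (3, -3): (-1, -3) → (-3, 9); (2, 9) → (6, -27); (-2, 15) → (-6, -45)
T3 rotate counter-clockwise with cos θ = 3/5, sin θ = 4/5: (-3, 9) → (-9, 3); (6, -27) → (126/5, -57/5); (-6, -45) → (162/5, -159/5)

image vertices: (-9, 3), (126/5, -57/5), (162/5, -159/5)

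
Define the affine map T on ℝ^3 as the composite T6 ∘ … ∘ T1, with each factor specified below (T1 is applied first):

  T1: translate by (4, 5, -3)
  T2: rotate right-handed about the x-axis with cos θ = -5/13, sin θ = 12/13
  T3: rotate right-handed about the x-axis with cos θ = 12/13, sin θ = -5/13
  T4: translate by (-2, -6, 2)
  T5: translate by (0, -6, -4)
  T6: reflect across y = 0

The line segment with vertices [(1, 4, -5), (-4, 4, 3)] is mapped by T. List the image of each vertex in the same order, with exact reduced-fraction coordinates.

T1 translate by (4, 5, -3): (1, 4, -5) → (5, 9, -8); (-4, 4, 3) → (0, 9, 0)
T2 rotate right-handed about the x-axis with cos θ = -5/13, sin θ = 12/13: (5, 9, -8) → (5, 51/13, 148/13); (0, 9, 0) → (0, -45/13, 108/13)
T3 rotate right-handed about the x-axis with cos θ = 12/13, sin θ = -5/13: (5, 51/13, 148/13) → (5, 8, 9); (0, -45/13, 108/13) → (0, 0, 9)
T4 translate by (-2, -6, 2): (5, 8, 9) → (3, 2, 11); (0, 0, 9) → (-2, -6, 11)
T5 translate by (0, -6, -4): (3, 2, 11) → (3, -4, 7); (-2, -6, 11) → (-2, -12, 7)
T6 reflect across y = 0: (3, -4, 7) → (3, 4, 7); (-2, -12, 7) → (-2, 12, 7)

image vertices: (3, 4, 7), (-2, 12, 7)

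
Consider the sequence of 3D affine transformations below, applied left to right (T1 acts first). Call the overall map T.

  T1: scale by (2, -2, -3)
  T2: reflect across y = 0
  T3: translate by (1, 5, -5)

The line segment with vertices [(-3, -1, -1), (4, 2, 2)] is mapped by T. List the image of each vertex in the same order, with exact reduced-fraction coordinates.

image vertices: (-5, 3, -2), (9, 9, -11)

T1 scale by (2, -2, -3): (-3, -1, -1) → (-6, 2, 3); (4, 2, 2) → (8, -4, -6)
T2 reflect across y = 0: (-6, 2, 3) → (-6, -2, 3); (8, -4, -6) → (8, 4, -6)
T3 translate by (1, 5, -5): (-6, -2, 3) → (-5, 3, -2); (8, 4, -6) → (9, 9, -11)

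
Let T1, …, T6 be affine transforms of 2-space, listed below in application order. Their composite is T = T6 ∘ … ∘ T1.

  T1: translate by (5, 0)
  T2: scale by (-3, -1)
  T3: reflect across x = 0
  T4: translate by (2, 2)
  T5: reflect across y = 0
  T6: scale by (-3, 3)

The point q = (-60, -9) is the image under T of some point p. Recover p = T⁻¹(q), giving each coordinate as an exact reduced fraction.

T1 = [1 0 5; 0 1 0; 0 0 1]
T2·T1 = [-3 0 -15; 0 -1 0; 0 0 1]
T3·…·T1 = [3 0 15; 0 -1 0; 0 0 1]
T4·…·T1 = [3 0 17; 0 -1 2; 0 0 1]
T5·…·T1 = [3 0 17; 0 1 -2; 0 0 1]
T6·…·T1 = [-9 0 -51; 0 3 -6; 0 0 1]
det M = -27; M⁻¹ = [-1/9 0 -17/3; 0 1/3 2; 0 0 1]
M⁻¹ · (-60, -9)ᵀ = (1, -1)ᵀ

p = (1, -1)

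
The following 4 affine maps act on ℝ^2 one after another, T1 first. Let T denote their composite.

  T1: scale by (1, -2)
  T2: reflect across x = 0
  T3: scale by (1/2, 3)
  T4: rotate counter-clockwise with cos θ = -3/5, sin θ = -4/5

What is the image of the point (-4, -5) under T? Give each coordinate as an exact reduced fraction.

T(p) = (114/5, -98/5)

T1 scale by (1, -2): (-4, -5) → (-4, 10)
T2 reflect across x = 0: (-4, 10) → (4, 10)
T3 scale by (1/2, 3): (4, 10) → (2, 30)
T4 rotate counter-clockwise with cos θ = -3/5, sin θ = -4/5: (2, 30) → (114/5, -98/5)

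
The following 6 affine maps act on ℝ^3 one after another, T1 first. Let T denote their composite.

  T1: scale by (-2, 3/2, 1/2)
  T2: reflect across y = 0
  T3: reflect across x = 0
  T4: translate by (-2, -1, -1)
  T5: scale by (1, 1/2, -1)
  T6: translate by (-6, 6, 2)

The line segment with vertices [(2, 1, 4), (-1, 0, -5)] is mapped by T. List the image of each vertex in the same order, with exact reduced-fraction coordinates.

T1 scale by (-2, 3/2, 1/2): (2, 1, 4) → (-4, 3/2, 2); (-1, 0, -5) → (2, 0, -5/2)
T2 reflect across y = 0: (-4, 3/2, 2) → (-4, -3/2, 2); (2, 0, -5/2) → (2, 0, -5/2)
T3 reflect across x = 0: (-4, -3/2, 2) → (4, -3/2, 2); (2, 0, -5/2) → (-2, 0, -5/2)
T4 translate by (-2, -1, -1): (4, -3/2, 2) → (2, -5/2, 1); (-2, 0, -5/2) → (-4, -1, -7/2)
T5 scale by (1, 1/2, -1): (2, -5/2, 1) → (2, -5/4, -1); (-4, -1, -7/2) → (-4, -1/2, 7/2)
T6 translate by (-6, 6, 2): (2, -5/4, -1) → (-4, 19/4, 1); (-4, -1/2, 7/2) → (-10, 11/2, 11/2)

image vertices: (-4, 19/4, 1), (-10, 11/2, 11/2)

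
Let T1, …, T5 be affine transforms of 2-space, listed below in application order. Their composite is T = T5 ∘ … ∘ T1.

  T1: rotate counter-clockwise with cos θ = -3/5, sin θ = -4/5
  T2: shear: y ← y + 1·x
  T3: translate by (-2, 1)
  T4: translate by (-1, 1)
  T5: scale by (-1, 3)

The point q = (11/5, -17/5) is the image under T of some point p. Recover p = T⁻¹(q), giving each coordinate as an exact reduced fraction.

T1 = [-3/5 4/5 0; -4/5 -3/5 0; 0 0 1]
T2·T1 = [-3/5 4/5 0; -7/5 1/5 0; 0 0 1]
T3·…·T1 = [-3/5 4/5 -2; -7/5 1/5 1; 0 0 1]
T4·…·T1 = [-3/5 4/5 -3; -7/5 1/5 2; 0 0 1]
T5·…·T1 = [3/5 -4/5 3; -21/5 3/5 6; 0 0 1]
det M = -3; M⁻¹ = [-1/5 -4/15 11/5; -7/5 -1/5 27/5; 0 0 1]
M⁻¹ · (11/5, -17/5)ᵀ = (8/3, 3)ᵀ

p = (8/3, 3)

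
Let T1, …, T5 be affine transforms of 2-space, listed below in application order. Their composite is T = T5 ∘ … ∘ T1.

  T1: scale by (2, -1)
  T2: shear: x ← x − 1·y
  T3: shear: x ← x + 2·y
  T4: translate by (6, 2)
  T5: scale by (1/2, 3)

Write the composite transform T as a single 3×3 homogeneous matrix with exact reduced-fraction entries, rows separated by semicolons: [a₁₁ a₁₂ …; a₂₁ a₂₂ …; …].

T = [1 -1/2 3; 0 -3 6; 0 0 1]

T1 = [2 0 0; 0 -1 0; 0 0 1]
T2·T1 = [2 1 0; 0 -1 0; 0 0 1]
T3·…·T1 = [2 -1 0; 0 -1 0; 0 0 1]
T4·…·T1 = [2 -1 6; 0 -1 2; 0 0 1]
T5·…·T1 = [1 -1/2 3; 0 -3 6; 0 0 1]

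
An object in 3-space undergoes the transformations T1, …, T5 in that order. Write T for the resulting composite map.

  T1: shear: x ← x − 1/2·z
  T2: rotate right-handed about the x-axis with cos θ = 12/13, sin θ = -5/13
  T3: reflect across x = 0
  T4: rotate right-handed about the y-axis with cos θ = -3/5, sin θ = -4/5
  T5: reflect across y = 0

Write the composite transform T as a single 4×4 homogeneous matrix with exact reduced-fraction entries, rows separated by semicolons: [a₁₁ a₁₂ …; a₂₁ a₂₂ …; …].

T = [3/5 4/13 -27/26 0; 0 -12/13 -5/13 0; -4/5 3/13 -2/13 0; 0 0 0 1]

T1 = [1 0 -1/2 0; 0 1 0 0; 0 0 1 0; 0 0 0 1]
T2·T1 = [1 0 -1/2 0; 0 12/13 5/13 0; 0 -5/13 12/13 0; 0 0 0 1]
T3·…·T1 = [-1 0 1/2 0; 0 12/13 5/13 0; 0 -5/13 12/13 0; 0 0 0 1]
T4·…·T1 = [3/5 4/13 -27/26 0; 0 12/13 5/13 0; -4/5 3/13 -2/13 0; 0 0 0 1]
T5·…·T1 = [3/5 4/13 -27/26 0; 0 -12/13 -5/13 0; -4/5 3/13 -2/13 0; 0 0 0 1]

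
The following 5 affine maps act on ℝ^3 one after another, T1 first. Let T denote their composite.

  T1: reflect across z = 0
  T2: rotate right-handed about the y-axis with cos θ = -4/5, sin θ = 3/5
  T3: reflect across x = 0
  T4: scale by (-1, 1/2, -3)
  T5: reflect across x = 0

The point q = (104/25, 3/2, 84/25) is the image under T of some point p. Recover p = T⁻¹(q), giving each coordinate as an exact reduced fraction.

p = (4, 3, 8/5)

T1 = [1 0 0 0; 0 1 0 0; 0 0 -1 0; 0 0 0 1]
T2·T1 = [-4/5 0 -3/5 0; 0 1 0 0; -3/5 0 4/5 0; 0 0 0 1]
T3·…·T1 = [4/5 0 3/5 0; 0 1 0 0; -3/5 0 4/5 0; 0 0 0 1]
T4·…·T1 = [-4/5 0 -3/5 0; 0 1/2 0 0; 9/5 0 -12/5 0; 0 0 0 1]
T5·…·T1 = [4/5 0 3/5 0; 0 1/2 0 0; 9/5 0 -12/5 0; 0 0 0 1]
det M = -3/2; M⁻¹ = [4/5 0 1/5 0; 0 2 0 0; 3/5 0 -4/15 0; 0 0 0 1]
M⁻¹ · (104/25, 3/2, 84/25)ᵀ = (4, 3, 8/5)ᵀ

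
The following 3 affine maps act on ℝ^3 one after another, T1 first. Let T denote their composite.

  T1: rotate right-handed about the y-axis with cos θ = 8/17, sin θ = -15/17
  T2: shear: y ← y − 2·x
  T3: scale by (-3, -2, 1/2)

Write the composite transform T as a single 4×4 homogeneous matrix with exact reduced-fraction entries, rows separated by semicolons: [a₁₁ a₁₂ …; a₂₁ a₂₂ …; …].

T = [-24/17 0 45/17 0; 32/17 -2 -60/17 0; 15/34 0 4/17 0; 0 0 0 1]

T1 = [8/17 0 -15/17 0; 0 1 0 0; 15/17 0 8/17 0; 0 0 0 1]
T2·T1 = [8/17 0 -15/17 0; -16/17 1 30/17 0; 15/17 0 8/17 0; 0 0 0 1]
T3·…·T1 = [-24/17 0 45/17 0; 32/17 -2 -60/17 0; 15/34 0 4/17 0; 0 0 0 1]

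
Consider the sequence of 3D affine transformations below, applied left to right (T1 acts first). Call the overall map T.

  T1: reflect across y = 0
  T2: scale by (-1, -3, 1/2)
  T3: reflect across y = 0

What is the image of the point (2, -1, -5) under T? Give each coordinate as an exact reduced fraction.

T1 reflect across y = 0: (2, -1, -5) → (2, 1, -5)
T2 scale by (-1, -3, 1/2): (2, 1, -5) → (-2, -3, -5/2)
T3 reflect across y = 0: (-2, -3, -5/2) → (-2, 3, -5/2)

T(p) = (-2, 3, -5/2)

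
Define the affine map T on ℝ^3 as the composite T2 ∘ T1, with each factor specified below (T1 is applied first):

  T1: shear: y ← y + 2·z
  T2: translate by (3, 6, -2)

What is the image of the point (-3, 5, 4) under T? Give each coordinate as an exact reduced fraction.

T1 shear: y ← y + 2·z: (-3, 5, 4) → (-3, 13, 4)
T2 translate by (3, 6, -2): (-3, 13, 4) → (0, 19, 2)

T(p) = (0, 19, 2)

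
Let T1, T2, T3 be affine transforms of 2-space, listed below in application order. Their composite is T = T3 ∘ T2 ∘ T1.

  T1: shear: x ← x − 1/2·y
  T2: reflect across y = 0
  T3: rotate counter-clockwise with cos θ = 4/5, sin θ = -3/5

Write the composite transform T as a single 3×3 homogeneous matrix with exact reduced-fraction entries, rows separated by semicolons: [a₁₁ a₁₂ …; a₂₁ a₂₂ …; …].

T1 = [1 -1/2 0; 0 1 0; 0 0 1]
T2·T1 = [1 -1/2 0; 0 -1 0; 0 0 1]
T3·…·T1 = [4/5 -1 0; -3/5 -1/2 0; 0 0 1]

T = [4/5 -1 0; -3/5 -1/2 0; 0 0 1]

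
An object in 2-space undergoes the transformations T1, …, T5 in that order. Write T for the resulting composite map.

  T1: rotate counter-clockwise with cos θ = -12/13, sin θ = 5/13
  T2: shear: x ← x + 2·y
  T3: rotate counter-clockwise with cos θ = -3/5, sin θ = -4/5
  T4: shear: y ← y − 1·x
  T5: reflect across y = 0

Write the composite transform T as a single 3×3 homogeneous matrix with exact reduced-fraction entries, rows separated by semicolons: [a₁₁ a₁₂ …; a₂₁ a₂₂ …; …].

T1 = [-12/13 -5/13 0; 5/13 -12/13 0; 0 0 1]
T2·T1 = [-2/13 -29/13 0; 5/13 -12/13 0; 0 0 1]
T3·…·T1 = [2/5 3/5 0; -7/65 152/65 0; 0 0 1]
T4·…·T1 = [2/5 3/5 0; -33/65 113/65 0; 0 0 1]
T5·…·T1 = [2/5 3/5 0; 33/65 -113/65 0; 0 0 1]

T = [2/5 3/5 0; 33/65 -113/65 0; 0 0 1]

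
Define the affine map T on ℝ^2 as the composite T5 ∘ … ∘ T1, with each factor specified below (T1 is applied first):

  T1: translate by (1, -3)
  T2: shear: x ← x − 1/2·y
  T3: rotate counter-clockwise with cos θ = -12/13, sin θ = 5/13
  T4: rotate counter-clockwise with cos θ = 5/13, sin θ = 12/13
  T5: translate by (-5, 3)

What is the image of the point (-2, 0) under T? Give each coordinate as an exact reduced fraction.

T(p) = (-1262/169, 1615/338)

T1 translate by (1, -3): (-2, 0) → (-1, -3)
T2 shear: x ← x − 1/2·y: (-1, -3) → (1/2, -3)
T3 rotate counter-clockwise with cos θ = -12/13, sin θ = 5/13: (1/2, -3) → (9/13, 77/26)
T4 rotate counter-clockwise with cos θ = 5/13, sin θ = 12/13: (9/13, 77/26) → (-417/169, 601/338)
T5 translate by (-5, 3): (-417/169, 601/338) → (-1262/169, 1615/338)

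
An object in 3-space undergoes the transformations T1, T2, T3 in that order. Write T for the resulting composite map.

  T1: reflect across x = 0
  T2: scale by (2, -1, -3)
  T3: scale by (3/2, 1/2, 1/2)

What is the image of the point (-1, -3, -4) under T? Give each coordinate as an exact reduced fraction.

T(p) = (3, 3/2, 6)

T1 reflect across x = 0: (-1, -3, -4) → (1, -3, -4)
T2 scale by (2, -1, -3): (1, -3, -4) → (2, 3, 12)
T3 scale by (3/2, 1/2, 1/2): (2, 3, 12) → (3, 3/2, 6)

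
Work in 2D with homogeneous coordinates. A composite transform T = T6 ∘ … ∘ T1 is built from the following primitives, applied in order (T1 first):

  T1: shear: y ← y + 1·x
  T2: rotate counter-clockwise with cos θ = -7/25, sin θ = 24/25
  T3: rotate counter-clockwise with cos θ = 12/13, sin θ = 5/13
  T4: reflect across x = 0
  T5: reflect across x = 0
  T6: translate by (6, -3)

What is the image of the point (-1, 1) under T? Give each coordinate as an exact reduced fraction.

T(p) = (2154/325, -1228/325)

T1 shear: y ← y + 1·x: (-1, 1) → (-1, 0)
T2 rotate counter-clockwise with cos θ = -7/25, sin θ = 24/25: (-1, 0) → (7/25, -24/25)
T3 rotate counter-clockwise with cos θ = 12/13, sin θ = 5/13: (7/25, -24/25) → (204/325, -253/325)
T4 reflect across x = 0: (204/325, -253/325) → (-204/325, -253/325)
T5 reflect across x = 0: (-204/325, -253/325) → (204/325, -253/325)
T6 translate by (6, -3): (204/325, -253/325) → (2154/325, -1228/325)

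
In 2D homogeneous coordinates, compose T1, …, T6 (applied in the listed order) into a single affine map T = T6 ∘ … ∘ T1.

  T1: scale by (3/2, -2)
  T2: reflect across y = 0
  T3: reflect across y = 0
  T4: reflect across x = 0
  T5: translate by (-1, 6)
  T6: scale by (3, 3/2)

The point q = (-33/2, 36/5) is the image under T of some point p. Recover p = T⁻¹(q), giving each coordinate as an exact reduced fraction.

T1 = [3/2 0 0; 0 -2 0; 0 0 1]
T2·T1 = [3/2 0 0; 0 2 0; 0 0 1]
T3·…·T1 = [3/2 0 0; 0 -2 0; 0 0 1]
T4·…·T1 = [-3/2 0 0; 0 -2 0; 0 0 1]
T5·…·T1 = [-3/2 0 -1; 0 -2 6; 0 0 1]
T6·…·T1 = [-9/2 0 -3; 0 -3 9; 0 0 1]
det M = 27/2; M⁻¹ = [-2/9 0 -2/3; 0 -1/3 3; 0 0 1]
M⁻¹ · (-33/2, 36/5)ᵀ = (3, 3/5)ᵀ

p = (3, 3/5)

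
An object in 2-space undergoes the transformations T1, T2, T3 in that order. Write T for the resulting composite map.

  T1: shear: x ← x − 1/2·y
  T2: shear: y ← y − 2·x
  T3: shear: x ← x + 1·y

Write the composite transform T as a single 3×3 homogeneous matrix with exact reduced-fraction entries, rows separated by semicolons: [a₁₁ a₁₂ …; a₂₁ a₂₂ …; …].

T = [-1 3/2 0; -2 2 0; 0 0 1]

T1 = [1 -1/2 0; 0 1 0; 0 0 1]
T2·T1 = [1 -1/2 0; -2 2 0; 0 0 1]
T3·…·T1 = [-1 3/2 0; -2 2 0; 0 0 1]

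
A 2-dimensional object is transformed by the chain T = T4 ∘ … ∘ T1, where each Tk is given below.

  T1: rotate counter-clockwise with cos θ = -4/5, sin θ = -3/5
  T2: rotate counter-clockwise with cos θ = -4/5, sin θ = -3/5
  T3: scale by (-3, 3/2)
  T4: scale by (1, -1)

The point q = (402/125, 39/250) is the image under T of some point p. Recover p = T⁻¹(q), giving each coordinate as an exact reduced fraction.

T1 = [-4/5 3/5 0; -3/5 -4/5 0; 0 0 1]
T2·T1 = [7/25 -24/25 0; 24/25 7/25 0; 0 0 1]
T3·…·T1 = [-21/25 72/25 0; 36/25 21/50 0; 0 0 1]
T4·…·T1 = [-21/25 72/25 0; -36/25 -21/50 0; 0 0 1]
det M = 9/2; M⁻¹ = [-7/75 -16/25 0; 8/25 -14/75 0; 0 0 1]
M⁻¹ · (402/125, 39/250)ᵀ = (-2/5, 1)ᵀ

p = (-2/5, 1)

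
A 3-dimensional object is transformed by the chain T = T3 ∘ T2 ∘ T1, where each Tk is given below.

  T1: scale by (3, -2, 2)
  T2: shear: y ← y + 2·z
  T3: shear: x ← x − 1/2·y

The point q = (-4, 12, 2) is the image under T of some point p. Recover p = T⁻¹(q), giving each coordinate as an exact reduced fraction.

T1 = [3 0 0 0; 0 -2 0 0; 0 0 2 0; 0 0 0 1]
T2·T1 = [3 0 0 0; 0 -2 4 0; 0 0 2 0; 0 0 0 1]
T3·…·T1 = [3 1 -2 0; 0 -2 4 0; 0 0 2 0; 0 0 0 1]
det M = -12; M⁻¹ = [1/3 1/6 0 0; 0 -1/2 1 0; 0 0 1/2 0; 0 0 0 1]
M⁻¹ · (-4, 12, 2)ᵀ = (2/3, -4, 1)ᵀ

p = (2/3, -4, 1)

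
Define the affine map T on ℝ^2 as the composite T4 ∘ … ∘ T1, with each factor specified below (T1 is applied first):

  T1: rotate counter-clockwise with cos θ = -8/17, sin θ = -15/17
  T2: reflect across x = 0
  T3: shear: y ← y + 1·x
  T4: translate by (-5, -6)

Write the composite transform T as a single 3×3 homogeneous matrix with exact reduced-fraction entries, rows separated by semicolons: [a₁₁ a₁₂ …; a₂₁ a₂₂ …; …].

T = [8/17 -15/17 -5; -7/17 -23/17 -6; 0 0 1]

T1 = [-8/17 15/17 0; -15/17 -8/17 0; 0 0 1]
T2·T1 = [8/17 -15/17 0; -15/17 -8/17 0; 0 0 1]
T3·…·T1 = [8/17 -15/17 0; -7/17 -23/17 0; 0 0 1]
T4·…·T1 = [8/17 -15/17 -5; -7/17 -23/17 -6; 0 0 1]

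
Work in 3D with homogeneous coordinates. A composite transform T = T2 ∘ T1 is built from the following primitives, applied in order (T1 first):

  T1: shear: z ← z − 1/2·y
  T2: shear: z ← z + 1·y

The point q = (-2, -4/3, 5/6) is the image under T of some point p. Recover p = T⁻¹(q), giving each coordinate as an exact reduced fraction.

p = (-2, -4/3, 3/2)

T1 = [1 0 0 0; 0 1 0 0; 0 -1/2 1 0; 0 0 0 1]
T2·T1 = [1 0 0 0; 0 1 0 0; 0 1/2 1 0; 0 0 0 1]
det M = 1; M⁻¹ = [1 0 0 0; 0 1 0 0; 0 -1/2 1 0; 0 0 0 1]
M⁻¹ · (-2, -4/3, 5/6)ᵀ = (-2, -4/3, 3/2)ᵀ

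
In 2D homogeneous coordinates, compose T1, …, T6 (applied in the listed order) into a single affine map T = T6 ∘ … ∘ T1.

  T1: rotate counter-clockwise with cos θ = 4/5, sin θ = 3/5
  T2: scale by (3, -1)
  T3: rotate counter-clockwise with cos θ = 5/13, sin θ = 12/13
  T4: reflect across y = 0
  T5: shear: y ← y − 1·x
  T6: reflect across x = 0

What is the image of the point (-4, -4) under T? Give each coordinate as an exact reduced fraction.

T1 rotate counter-clockwise with cos θ = 4/5, sin θ = 3/5: (-4, -4) → (-4/5, -28/5)
T2 scale by (3, -1): (-4/5, -28/5) → (-12/5, 28/5)
T3 rotate counter-clockwise with cos θ = 5/13, sin θ = 12/13: (-12/5, 28/5) → (-396/65, -4/65)
T4 reflect across y = 0: (-396/65, -4/65) → (-396/65, 4/65)
T5 shear: y ← y − 1·x: (-396/65, 4/65) → (-396/65, 80/13)
T6 reflect across x = 0: (-396/65, 80/13) → (396/65, 80/13)

T(p) = (396/65, 80/13)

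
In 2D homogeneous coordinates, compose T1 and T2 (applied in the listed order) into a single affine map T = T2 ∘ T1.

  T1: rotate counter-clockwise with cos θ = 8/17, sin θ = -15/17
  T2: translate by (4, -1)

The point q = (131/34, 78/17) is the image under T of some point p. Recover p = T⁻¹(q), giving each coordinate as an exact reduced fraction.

p = (-5, 5/2)

T1 = [8/17 15/17 0; -15/17 8/17 0; 0 0 1]
T2·T1 = [8/17 15/17 4; -15/17 8/17 -1; 0 0 1]
det M = 1; M⁻¹ = [8/17 -15/17 -47/17; 15/17 8/17 -52/17; 0 0 1]
M⁻¹ · (131/34, 78/17)ᵀ = (-5, 5/2)ᵀ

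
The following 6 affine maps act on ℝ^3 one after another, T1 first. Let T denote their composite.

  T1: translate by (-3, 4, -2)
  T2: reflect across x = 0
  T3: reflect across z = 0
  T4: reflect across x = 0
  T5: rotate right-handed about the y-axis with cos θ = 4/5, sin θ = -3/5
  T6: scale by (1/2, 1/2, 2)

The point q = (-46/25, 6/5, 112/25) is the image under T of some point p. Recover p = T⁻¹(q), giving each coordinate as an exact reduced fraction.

T1 = [1 0 0 -3; 0 1 0 4; 0 0 1 -2; 0 0 0 1]
T2·T1 = [-1 0 0 3; 0 1 0 4; 0 0 1 -2; 0 0 0 1]
T3·…·T1 = [-1 0 0 3; 0 1 0 4; 0 0 -1 2; 0 0 0 1]
T4·…·T1 = [1 0 0 -3; 0 1 0 4; 0 0 -1 2; 0 0 0 1]
T5·…·T1 = [4/5 0 3/5 -18/5; 0 1 0 4; 3/5 0 -4/5 -1/5; 0 0 0 1]
T6·…·T1 = [2/5 0 3/10 -9/5; 0 1/2 0 2; 6/5 0 -8/5 -2/5; 0 0 0 1]
det M = -1/2; M⁻¹ = [8/5 0 3/10 3; 0 2 0 -4; 6/5 0 -2/5 2; 0 0 0 1]
M⁻¹ · (-46/25, 6/5, 112/25)ᵀ = (7/5, -8/5, -2)ᵀ

p = (7/5, -8/5, -2)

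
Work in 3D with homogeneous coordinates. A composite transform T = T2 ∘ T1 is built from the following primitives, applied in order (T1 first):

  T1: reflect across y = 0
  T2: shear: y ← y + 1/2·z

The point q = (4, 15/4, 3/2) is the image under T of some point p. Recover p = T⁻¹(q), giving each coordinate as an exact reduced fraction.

p = (4, -3, 3/2)

T1 = [1 0 0 0; 0 -1 0 0; 0 0 1 0; 0 0 0 1]
T2·T1 = [1 0 0 0; 0 -1 1/2 0; 0 0 1 0; 0 0 0 1]
det M = -1; M⁻¹ = [1 0 0 0; 0 -1 1/2 0; 0 0 1 0; 0 0 0 1]
M⁻¹ · (4, 15/4, 3/2)ᵀ = (4, -3, 3/2)ᵀ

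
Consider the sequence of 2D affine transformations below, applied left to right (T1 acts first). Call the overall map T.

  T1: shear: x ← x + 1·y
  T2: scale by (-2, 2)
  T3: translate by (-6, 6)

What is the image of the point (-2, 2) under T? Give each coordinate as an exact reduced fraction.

T1 shear: x ← x + 1·y: (-2, 2) → (0, 2)
T2 scale by (-2, 2): (0, 2) → (0, 4)
T3 translate by (-6, 6): (0, 4) → (-6, 10)

T(p) = (-6, 10)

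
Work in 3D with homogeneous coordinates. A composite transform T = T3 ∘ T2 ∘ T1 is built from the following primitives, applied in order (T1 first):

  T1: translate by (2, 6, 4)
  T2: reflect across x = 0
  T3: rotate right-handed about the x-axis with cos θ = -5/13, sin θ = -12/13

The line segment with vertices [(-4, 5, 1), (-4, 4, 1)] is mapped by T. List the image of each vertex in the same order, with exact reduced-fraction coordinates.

T1 translate by (2, 6, 4): (-4, 5, 1) → (-2, 11, 5); (-4, 4, 1) → (-2, 10, 5)
T2 reflect across x = 0: (-2, 11, 5) → (2, 11, 5); (-2, 10, 5) → (2, 10, 5)
T3 rotate right-handed about the x-axis with cos θ = -5/13, sin θ = -12/13: (2, 11, 5) → (2, 5/13, -157/13); (2, 10, 5) → (2, 10/13, -145/13)

image vertices: (2, 5/13, -157/13), (2, 10/13, -145/13)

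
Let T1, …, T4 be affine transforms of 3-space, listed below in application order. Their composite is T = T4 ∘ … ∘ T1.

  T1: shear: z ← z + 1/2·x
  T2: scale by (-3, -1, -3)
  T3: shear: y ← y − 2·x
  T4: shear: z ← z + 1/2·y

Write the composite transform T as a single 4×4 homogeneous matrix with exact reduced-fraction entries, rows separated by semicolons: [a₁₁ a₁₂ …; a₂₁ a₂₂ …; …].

T = [-3 0 0 0; 6 -1 0 0; 3/2 -1/2 -3 0; 0 0 0 1]

T1 = [1 0 0 0; 0 1 0 0; 1/2 0 1 0; 0 0 0 1]
T2·T1 = [-3 0 0 0; 0 -1 0 0; -3/2 0 -3 0; 0 0 0 1]
T3·…·T1 = [-3 0 0 0; 6 -1 0 0; -3/2 0 -3 0; 0 0 0 1]
T4·…·T1 = [-3 0 0 0; 6 -1 0 0; 3/2 -1/2 -3 0; 0 0 0 1]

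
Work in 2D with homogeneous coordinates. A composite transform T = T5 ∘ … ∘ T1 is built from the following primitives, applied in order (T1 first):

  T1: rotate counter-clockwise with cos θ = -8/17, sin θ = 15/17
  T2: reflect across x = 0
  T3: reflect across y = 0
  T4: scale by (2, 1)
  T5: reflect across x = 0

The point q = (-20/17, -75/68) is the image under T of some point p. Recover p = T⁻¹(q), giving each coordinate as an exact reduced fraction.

p = (5/4, 0)

T1 = [-8/17 -15/17 0; 15/17 -8/17 0; 0 0 1]
T2·T1 = [8/17 15/17 0; 15/17 -8/17 0; 0 0 1]
T3·…·T1 = [8/17 15/17 0; -15/17 8/17 0; 0 0 1]
T4·…·T1 = [16/17 30/17 0; -15/17 8/17 0; 0 0 1]
T5·…·T1 = [-16/17 -30/17 0; -15/17 8/17 0; 0 0 1]
det M = -2; M⁻¹ = [-4/17 -15/17 0; -15/34 8/17 0; 0 0 1]
M⁻¹ · (-20/17, -75/68)ᵀ = (5/4, 0)ᵀ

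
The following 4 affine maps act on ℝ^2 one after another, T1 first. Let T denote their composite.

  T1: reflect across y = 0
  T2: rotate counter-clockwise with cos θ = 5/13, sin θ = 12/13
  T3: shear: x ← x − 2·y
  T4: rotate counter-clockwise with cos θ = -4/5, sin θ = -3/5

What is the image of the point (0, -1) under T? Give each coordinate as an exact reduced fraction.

T(p) = (103/65, 46/65)

T1 reflect across y = 0: (0, -1) → (0, 1)
T2 rotate counter-clockwise with cos θ = 5/13, sin θ = 12/13: (0, 1) → (-12/13, 5/13)
T3 shear: x ← x − 2·y: (-12/13, 5/13) → (-22/13, 5/13)
T4 rotate counter-clockwise with cos θ = -4/5, sin θ = -3/5: (-22/13, 5/13) → (103/65, 46/65)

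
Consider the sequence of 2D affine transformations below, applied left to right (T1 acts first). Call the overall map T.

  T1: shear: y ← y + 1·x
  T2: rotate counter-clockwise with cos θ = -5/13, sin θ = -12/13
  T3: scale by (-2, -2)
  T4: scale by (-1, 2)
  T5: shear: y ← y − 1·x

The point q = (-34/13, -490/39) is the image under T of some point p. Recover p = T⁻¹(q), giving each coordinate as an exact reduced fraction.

p = (-3, 1/3)

T1 = [1 0 0; 1 1 0; 0 0 1]
T2·T1 = [7/13 12/13 0; -17/13 -5/13 0; 0 0 1]
T3·…·T1 = [-14/13 -24/13 0; 34/13 10/13 0; 0 0 1]
T4·…·T1 = [14/13 24/13 0; 68/13 20/13 0; 0 0 1]
T5·…·T1 = [14/13 24/13 0; 54/13 -4/13 0; 0 0 1]
det M = -8; M⁻¹ = [1/26 3/13 0; 27/52 -7/52 0; 0 0 1]
M⁻¹ · (-34/13, -490/39)ᵀ = (-3, 1/3)ᵀ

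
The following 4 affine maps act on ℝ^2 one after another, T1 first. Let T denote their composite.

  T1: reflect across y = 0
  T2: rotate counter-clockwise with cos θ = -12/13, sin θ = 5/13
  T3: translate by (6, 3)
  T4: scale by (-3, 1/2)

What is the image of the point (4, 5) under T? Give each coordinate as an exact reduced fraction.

T1 reflect across y = 0: (4, 5) → (4, -5)
T2 rotate counter-clockwise with cos θ = -12/13, sin θ = 5/13: (4, -5) → (-23/13, 80/13)
T3 translate by (6, 3): (-23/13, 80/13) → (55/13, 119/13)
T4 scale by (-3, 1/2): (55/13, 119/13) → (-165/13, 119/26)

T(p) = (-165/13, 119/26)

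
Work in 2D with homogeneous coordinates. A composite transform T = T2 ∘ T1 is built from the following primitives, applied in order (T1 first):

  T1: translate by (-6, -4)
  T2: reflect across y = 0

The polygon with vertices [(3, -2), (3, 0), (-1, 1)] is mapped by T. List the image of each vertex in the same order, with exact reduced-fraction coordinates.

T1 translate by (-6, -4): (3, -2) → (-3, -6); (3, 0) → (-3, -4); (-1, 1) → (-7, -3)
T2 reflect across y = 0: (-3, -6) → (-3, 6); (-3, -4) → (-3, 4); (-7, -3) → (-7, 3)

image vertices: (-3, 6), (-3, 4), (-7, 3)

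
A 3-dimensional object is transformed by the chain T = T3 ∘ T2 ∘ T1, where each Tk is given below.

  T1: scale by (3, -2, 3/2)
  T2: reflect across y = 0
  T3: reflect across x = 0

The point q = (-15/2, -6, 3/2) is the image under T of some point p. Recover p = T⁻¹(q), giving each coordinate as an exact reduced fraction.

T1 = [3 0 0 0; 0 -2 0 0; 0 0 3/2 0; 0 0 0 1]
T2·T1 = [3 0 0 0; 0 2 0 0; 0 0 3/2 0; 0 0 0 1]
T3·…·T1 = [-3 0 0 0; 0 2 0 0; 0 0 3/2 0; 0 0 0 1]
det M = -9; M⁻¹ = [-1/3 0 0 0; 0 1/2 0 0; 0 0 2/3 0; 0 0 0 1]
M⁻¹ · (-15/2, -6, 3/2)ᵀ = (5/2, -3, 1)ᵀ

p = (5/2, -3, 1)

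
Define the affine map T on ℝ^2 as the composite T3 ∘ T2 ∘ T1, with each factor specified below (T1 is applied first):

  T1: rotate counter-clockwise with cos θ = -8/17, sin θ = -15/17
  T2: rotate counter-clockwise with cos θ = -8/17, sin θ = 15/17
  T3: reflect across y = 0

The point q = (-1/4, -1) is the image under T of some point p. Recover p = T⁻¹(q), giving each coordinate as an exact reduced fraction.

p = (-1/4, 1)

T1 = [-8/17 15/17 0; -15/17 -8/17 0; 0 0 1]
T2·T1 = [1 0 0; 0 1 0; 0 0 1]
T3·…·T1 = [1 0 0; 0 -1 0; 0 0 1]
det M = -1; M⁻¹ = [1 0 0; 0 -1 0; 0 0 1]
M⁻¹ · (-1/4, -1)ᵀ = (-1/4, 1)ᵀ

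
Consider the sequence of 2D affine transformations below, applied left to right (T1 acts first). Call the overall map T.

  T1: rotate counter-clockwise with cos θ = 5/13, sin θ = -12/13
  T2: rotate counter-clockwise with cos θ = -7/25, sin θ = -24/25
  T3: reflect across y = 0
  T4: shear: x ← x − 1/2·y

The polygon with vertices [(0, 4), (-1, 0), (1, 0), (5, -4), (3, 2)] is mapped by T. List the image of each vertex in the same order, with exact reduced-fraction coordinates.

image vertices: (-502/325, 1292/325), (341/325, -36/325), (-341/325, 36/325), (-1203/325, -1112/325), (-98/25, 58/25)

T1 rotate counter-clockwise with cos θ = 5/13, sin θ = -12/13: (0, 4) → (48/13, 20/13); (-1, 0) → (-5/13, 12/13); (1, 0) → (5/13, -12/13); (5, -4) → (-23/13, -80/13); (3, 2) → (3, -2)
T2 rotate counter-clockwise with cos θ = -7/25, sin θ = -24/25: (48/13, 20/13) → (144/325, -1292/325); (-5/13, 12/13) → (323/325, 36/325); (5/13, -12/13) → (-323/325, -36/325); (-23/13, -80/13) → (-1759/325, 1112/325); (3, -2) → (-69/25, -58/25)
T3 reflect across y = 0: (144/325, -1292/325) → (144/325, 1292/325); (323/325, 36/325) → (323/325, -36/325); (-323/325, -36/325) → (-323/325, 36/325); (-1759/325, 1112/325) → (-1759/325, -1112/325); (-69/25, -58/25) → (-69/25, 58/25)
T4 shear: x ← x − 1/2·y: (144/325, 1292/325) → (-502/325, 1292/325); (323/325, -36/325) → (341/325, -36/325); (-323/325, 36/325) → (-341/325, 36/325); (-1759/325, -1112/325) → (-1203/325, -1112/325); (-69/25, 58/25) → (-98/25, 58/25)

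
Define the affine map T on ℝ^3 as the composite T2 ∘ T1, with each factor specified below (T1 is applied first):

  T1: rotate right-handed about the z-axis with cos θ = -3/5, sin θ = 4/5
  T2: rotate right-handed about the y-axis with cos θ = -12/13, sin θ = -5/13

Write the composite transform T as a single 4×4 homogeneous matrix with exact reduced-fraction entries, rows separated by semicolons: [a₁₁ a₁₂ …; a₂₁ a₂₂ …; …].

T1 = [-3/5 -4/5 0 0; 4/5 -3/5 0 0; 0 0 1 0; 0 0 0 1]
T2·T1 = [36/65 48/65 -5/13 0; 4/5 -3/5 0 0; -3/13 -4/13 -12/13 0; 0 0 0 1]

T = [36/65 48/65 -5/13 0; 4/5 -3/5 0 0; -3/13 -4/13 -12/13 0; 0 0 0 1]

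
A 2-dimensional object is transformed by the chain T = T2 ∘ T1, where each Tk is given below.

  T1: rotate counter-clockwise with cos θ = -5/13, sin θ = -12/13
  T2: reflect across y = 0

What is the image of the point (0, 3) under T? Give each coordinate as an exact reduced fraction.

T(p) = (36/13, 15/13)

T1 rotate counter-clockwise with cos θ = -5/13, sin θ = -12/13: (0, 3) → (36/13, -15/13)
T2 reflect across y = 0: (36/13, -15/13) → (36/13, 15/13)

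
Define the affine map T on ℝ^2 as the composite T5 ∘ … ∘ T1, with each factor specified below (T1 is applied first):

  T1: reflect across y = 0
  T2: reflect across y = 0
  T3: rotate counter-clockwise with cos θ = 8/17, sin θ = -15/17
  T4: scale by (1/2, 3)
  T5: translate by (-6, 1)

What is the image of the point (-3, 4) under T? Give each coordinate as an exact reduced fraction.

T(p) = (-84/17, 248/17)

T1 reflect across y = 0: (-3, 4) → (-3, -4)
T2 reflect across y = 0: (-3, -4) → (-3, 4)
T3 rotate counter-clockwise with cos θ = 8/17, sin θ = -15/17: (-3, 4) → (36/17, 77/17)
T4 scale by (1/2, 3): (36/17, 77/17) → (18/17, 231/17)
T5 translate by (-6, 1): (18/17, 231/17) → (-84/17, 248/17)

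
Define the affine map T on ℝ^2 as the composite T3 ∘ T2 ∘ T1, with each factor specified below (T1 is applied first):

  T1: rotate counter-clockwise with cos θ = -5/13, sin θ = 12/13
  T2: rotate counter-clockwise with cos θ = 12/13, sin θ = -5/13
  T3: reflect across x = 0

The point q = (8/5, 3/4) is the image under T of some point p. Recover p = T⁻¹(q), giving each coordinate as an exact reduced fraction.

T1 = [-5/13 -12/13 0; 12/13 -5/13 0; 0 0 1]
T2·T1 = [0 -1 0; 1 0 0; 0 0 1]
T3·…·T1 = [0 1 0; 1 0 0; 0 0 1]
det M = -1; M⁻¹ = [0 1 0; 1 0 0; 0 0 1]
M⁻¹ · (8/5, 3/4)ᵀ = (3/4, 8/5)ᵀ

p = (3/4, 8/5)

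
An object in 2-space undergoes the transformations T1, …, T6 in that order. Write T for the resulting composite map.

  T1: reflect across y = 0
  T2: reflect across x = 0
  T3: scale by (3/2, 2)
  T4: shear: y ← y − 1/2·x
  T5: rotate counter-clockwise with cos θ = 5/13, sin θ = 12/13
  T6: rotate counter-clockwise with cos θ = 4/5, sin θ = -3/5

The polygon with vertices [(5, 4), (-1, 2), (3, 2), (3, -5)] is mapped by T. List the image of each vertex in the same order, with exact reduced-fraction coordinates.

T1 reflect across y = 0: (5, 4) → (5, -4); (-1, 2) → (-1, -2); (3, 2) → (3, -2); (3, -5) → (3, 5)
T2 reflect across x = 0: (5, -4) → (-5, -4); (-1, -2) → (1, -2); (3, -2) → (-3, -2); (3, 5) → (-3, 5)
T3 scale by (3/2, 2): (-5, -4) → (-15/2, -8); (1, -2) → (3/2, -4); (-3, -2) → (-9/2, -4); (-3, 5) → (-9/2, 10)
T4 shear: y ← y − 1/2·x: (-15/2, -8) → (-15/2, -17/4); (3/2, -4) → (3/2, -19/4); (-9/2, -4) → (-9/2, -7/4); (-9/2, 10) → (-9/2, 49/4)
T5 rotate counter-clockwise with cos θ = 5/13, sin θ = 12/13: (-15/2, -17/4) → (27/26, -445/52); (3/2, -19/4) → (129/26, -23/52); (-9/2, -7/4) → (-3/26, -251/52); (-9/2, 49/4) → (-339/26, 29/52)
T6 rotate counter-clockwise with cos θ = 4/5, sin θ = -3/5: (27/26, -445/52) → (-1119/260, -971/130); (129/26, -23/52) → (963/260, -433/130); (-3/26, -251/52) → (-777/260, -493/130); (-339/26, 29/52) → (-525/52, 215/26)

image vertices: (-1119/260, -971/130), (963/260, -433/130), (-777/260, -493/130), (-525/52, 215/26)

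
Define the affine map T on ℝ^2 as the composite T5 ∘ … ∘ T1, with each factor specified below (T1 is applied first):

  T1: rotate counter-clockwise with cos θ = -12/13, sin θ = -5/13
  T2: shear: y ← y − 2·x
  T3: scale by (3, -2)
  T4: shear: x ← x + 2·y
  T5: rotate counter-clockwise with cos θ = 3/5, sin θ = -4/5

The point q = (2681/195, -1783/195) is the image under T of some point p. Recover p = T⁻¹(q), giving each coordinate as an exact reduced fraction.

T1 = [-12/13 5/13 0; -5/13 -12/13 0; 0 0 1]
T2·T1 = [-12/13 5/13 0; 19/13 -22/13 0; 0 0 1]
T3·…·T1 = [-36/13 15/13 0; -38/13 44/13 0; 0 0 1]
T4·…·T1 = [-112/13 103/13 0; -38/13 44/13 0; 0 0 1]
T5·…·T1 = [-488/65 97/13 0; 334/65 -56/13 0; 0 0 1]
det M = -6; M⁻¹ = [28/39 97/78 0; 167/195 244/195 0; 0 0 1]
M⁻¹ · (2681/195, -1783/195)ᵀ = (-3/2, 1/3)ᵀ

p = (-3/2, 1/3)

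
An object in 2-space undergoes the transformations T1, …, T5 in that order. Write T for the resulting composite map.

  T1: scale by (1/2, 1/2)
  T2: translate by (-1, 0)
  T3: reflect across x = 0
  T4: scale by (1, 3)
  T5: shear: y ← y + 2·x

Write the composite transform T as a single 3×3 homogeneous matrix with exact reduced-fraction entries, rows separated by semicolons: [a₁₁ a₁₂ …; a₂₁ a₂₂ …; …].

T1 = [1/2 0 0; 0 1/2 0; 0 0 1]
T2·T1 = [1/2 0 -1; 0 1/2 0; 0 0 1]
T3·…·T1 = [-1/2 0 1; 0 1/2 0; 0 0 1]
T4·…·T1 = [-1/2 0 1; 0 3/2 0; 0 0 1]
T5·…·T1 = [-1/2 0 1; -1 3/2 2; 0 0 1]

T = [-1/2 0 1; -1 3/2 2; 0 0 1]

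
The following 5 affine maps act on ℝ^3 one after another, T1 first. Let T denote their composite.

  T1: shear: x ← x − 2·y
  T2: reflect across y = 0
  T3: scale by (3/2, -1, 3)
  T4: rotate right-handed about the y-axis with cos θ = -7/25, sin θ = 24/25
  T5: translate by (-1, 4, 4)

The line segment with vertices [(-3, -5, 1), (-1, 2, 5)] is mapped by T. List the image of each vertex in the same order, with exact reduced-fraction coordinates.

image vertices: (-53/50, -1, -173/25), (31/2, 6, 7)

T1 shear: x ← x − 2·y: (-3, -5, 1) → (7, -5, 1); (-1, 2, 5) → (-5, 2, 5)
T2 reflect across y = 0: (7, -5, 1) → (7, 5, 1); (-5, 2, 5) → (-5, -2, 5)
T3 scale by (3/2, -1, 3): (7, 5, 1) → (21/2, -5, 3); (-5, -2, 5) → (-15/2, 2, 15)
T4 rotate right-handed about the y-axis with cos θ = -7/25, sin θ = 24/25: (21/2, -5, 3) → (-3/50, -5, -273/25); (-15/2, 2, 15) → (33/2, 2, 3)
T5 translate by (-1, 4, 4): (-3/50, -5, -273/25) → (-53/50, -1, -173/25); (33/2, 2, 3) → (31/2, 6, 7)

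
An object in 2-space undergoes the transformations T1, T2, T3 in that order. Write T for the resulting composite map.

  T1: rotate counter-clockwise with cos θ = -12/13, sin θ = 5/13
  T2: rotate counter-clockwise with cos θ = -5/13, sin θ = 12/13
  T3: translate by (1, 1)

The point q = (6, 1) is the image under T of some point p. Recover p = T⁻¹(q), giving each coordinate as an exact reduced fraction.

p = (0, 5)

T1 = [-12/13 -5/13 0; 5/13 -12/13 0; 0 0 1]
T2·T1 = [0 1 0; -1 0 0; 0 0 1]
T3·…·T1 = [0 1 1; -1 0 1; 0 0 1]
det M = 1; M⁻¹ = [0 -1 1; 1 0 -1; 0 0 1]
M⁻¹ · (6, 1)ᵀ = (0, 5)ᵀ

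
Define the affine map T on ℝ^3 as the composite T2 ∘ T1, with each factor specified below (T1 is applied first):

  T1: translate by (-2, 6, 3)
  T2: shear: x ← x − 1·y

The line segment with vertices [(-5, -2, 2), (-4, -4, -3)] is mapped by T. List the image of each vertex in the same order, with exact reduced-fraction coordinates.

T1 translate by (-2, 6, 3): (-5, -2, 2) → (-7, 4, 5); (-4, -4, -3) → (-6, 2, 0)
T2 shear: x ← x − 1·y: (-7, 4, 5) → (-11, 4, 5); (-6, 2, 0) → (-8, 2, 0)

image vertices: (-11, 4, 5), (-8, 2, 0)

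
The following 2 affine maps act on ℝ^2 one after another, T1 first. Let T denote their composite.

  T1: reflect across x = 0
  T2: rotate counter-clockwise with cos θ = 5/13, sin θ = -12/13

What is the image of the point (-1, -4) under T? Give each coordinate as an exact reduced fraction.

T(p) = (-43/13, -32/13)

T1 reflect across x = 0: (-1, -4) → (1, -4)
T2 rotate counter-clockwise with cos θ = 5/13, sin θ = -12/13: (1, -4) → (-43/13, -32/13)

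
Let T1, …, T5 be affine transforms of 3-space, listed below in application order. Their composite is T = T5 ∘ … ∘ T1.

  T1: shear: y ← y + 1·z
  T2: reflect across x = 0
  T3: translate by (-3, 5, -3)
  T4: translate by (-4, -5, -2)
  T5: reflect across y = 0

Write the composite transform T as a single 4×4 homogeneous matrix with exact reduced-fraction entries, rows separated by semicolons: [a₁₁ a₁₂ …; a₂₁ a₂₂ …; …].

T = [-1 0 0 -7; 0 -1 -1 0; 0 0 1 -5; 0 0 0 1]

T1 = [1 0 0 0; 0 1 1 0; 0 0 1 0; 0 0 0 1]
T2·T1 = [-1 0 0 0; 0 1 1 0; 0 0 1 0; 0 0 0 1]
T3·…·T1 = [-1 0 0 -3; 0 1 1 5; 0 0 1 -3; 0 0 0 1]
T4·…·T1 = [-1 0 0 -7; 0 1 1 0; 0 0 1 -5; 0 0 0 1]
T5·…·T1 = [-1 0 0 -7; 0 -1 -1 0; 0 0 1 -5; 0 0 0 1]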